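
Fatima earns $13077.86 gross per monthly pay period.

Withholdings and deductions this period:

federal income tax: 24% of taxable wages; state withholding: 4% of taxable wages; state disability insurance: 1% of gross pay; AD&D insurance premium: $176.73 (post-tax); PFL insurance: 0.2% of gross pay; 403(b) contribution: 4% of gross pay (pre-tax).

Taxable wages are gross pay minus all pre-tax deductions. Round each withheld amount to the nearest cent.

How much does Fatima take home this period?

$8705.75

403(b) contribution: $13077.86 × 0.04 = $523.11
Taxable wages = $13077.86 − $523.11 = $12554.75
State withholding: $12554.75 × 0.04 = $502.19
Federal income tax: $12554.75 × 0.24 = $3013.14
State disability insurance: $13077.86 × 0.01 = $130.78
PFL insurance: $13077.86 × 0.002 = $26.16
AD&D insurance premium: $176.73
Total deductions = $523.11 + $502.19 + $3013.14 + $130.78 + $26.16 + $176.73 = $4372.11
Net pay = $13077.86 − $4372.11 = $8705.75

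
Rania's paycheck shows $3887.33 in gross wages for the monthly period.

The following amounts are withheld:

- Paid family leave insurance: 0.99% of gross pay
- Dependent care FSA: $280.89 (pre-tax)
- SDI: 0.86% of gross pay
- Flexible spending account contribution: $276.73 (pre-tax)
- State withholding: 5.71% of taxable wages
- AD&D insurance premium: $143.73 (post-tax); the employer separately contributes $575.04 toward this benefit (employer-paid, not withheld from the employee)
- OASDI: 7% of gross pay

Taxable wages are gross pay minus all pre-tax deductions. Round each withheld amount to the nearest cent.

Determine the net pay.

Flexible spending account contribution: $276.73
Dependent care FSA: $280.89
Pre-tax total = $276.73 + $280.89 = $557.62
Taxable wages = $3887.33 − $557.62 = $3329.71
State withholding: $3329.71 × 0.0571 = $190.13
OASDI: $3887.33 × 0.07 = $272.11
SDI: $3887.33 × 0.0086 = $33.43
Paid family leave insurance: $3887.33 × 0.0099 = $38.48
AD&D insurance premium: $143.73
(Employer's $575.04 toward AD&D insurance premium is not withheld from the employee.)
Total deductions = $276.73 + $280.89 + $190.13 + $272.11 + $33.43 + $38.48 + $143.73 = $1235.50
Net pay = $3887.33 − $1235.50 = $2651.83

$2651.83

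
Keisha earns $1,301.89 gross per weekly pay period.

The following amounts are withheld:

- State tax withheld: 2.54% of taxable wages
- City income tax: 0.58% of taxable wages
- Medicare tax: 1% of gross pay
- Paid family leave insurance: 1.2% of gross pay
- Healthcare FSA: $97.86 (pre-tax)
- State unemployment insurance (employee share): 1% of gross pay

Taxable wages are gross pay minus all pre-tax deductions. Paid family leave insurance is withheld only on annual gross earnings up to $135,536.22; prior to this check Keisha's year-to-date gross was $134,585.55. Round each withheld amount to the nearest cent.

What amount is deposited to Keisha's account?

$1,129.02

Healthcare FSA: $97.86
Taxable wages = $1,301.89 − $97.86 = $1,204.03
City income tax: $1,204.03 × 0.0058 = $6.98
State tax withheld: $1,204.03 × 0.0254 = $30.58
Medicare tax: $1,301.89 × 0.01 = $13.02
State unemployment insurance (employee share): $1,301.89 × 0.01 = $13.02
Paid family leave insurance: only $135,536.22 − $134,585.55 = $950.67 of this check is subject → $950.67 × 0.012 = $11.41
Total deductions = $97.86 + $6.98 + $30.58 + $13.02 + $13.02 + $11.41 = $172.87
Net pay = $1,301.89 − $172.87 = $1,129.02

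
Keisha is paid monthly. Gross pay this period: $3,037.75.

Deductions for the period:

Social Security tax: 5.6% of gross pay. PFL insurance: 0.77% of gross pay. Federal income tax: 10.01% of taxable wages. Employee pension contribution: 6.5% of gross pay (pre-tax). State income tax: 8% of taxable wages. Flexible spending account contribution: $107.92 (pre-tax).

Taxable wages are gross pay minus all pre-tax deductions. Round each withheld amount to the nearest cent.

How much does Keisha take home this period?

Flexible spending account contribution: $107.92
Employee pension contribution: $3,037.75 × 0.065 = $197.45
Pre-tax total = $107.92 + $197.45 = $305.37
Taxable wages = $3,037.75 − $305.37 = $2,732.38
State income tax: $2,732.38 × 0.08 = $218.59
Federal income tax: $2,732.38 × 0.1001 = $273.51
Social Security tax: $3,037.75 × 0.056 = $170.11
PFL insurance: $3,037.75 × 0.0077 = $23.39
Total deductions = $107.92 + $197.45 + $218.59 + $273.51 + $170.11 + $23.39 = $990.97
Net pay = $3,037.75 − $990.97 = $2,046.78

$2,046.78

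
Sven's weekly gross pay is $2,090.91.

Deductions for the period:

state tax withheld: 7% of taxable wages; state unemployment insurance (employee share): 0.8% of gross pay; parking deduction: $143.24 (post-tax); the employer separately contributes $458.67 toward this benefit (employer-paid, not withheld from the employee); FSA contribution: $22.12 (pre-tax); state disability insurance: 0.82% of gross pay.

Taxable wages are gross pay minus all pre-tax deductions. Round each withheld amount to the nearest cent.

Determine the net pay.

FSA contribution: $22.12
Taxable wages = $2,090.91 − $22.12 = $2,068.79
State tax withheld: $2,068.79 × 0.07 = $144.82
State unemployment insurance (employee share): $2,090.91 × 0.008 = $16.73
State disability insurance: $2,090.91 × 0.0082 = $17.15
Parking deduction: $143.24
(Employer's $458.67 toward parking deduction is not withheld from the employee.)
Total deductions = $22.12 + $144.82 + $16.73 + $17.15 + $143.24 = $344.06
Net pay = $2,090.91 − $344.06 = $1,746.85

$1,746.85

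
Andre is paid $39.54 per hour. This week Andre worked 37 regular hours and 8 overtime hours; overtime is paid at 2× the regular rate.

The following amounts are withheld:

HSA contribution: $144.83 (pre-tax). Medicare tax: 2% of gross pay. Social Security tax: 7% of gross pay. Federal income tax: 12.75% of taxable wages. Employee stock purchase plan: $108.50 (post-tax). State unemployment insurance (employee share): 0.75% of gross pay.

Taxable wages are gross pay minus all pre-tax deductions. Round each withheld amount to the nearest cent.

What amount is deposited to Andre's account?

$1,389.24

Regular pay: 37 × $39.54 = $1,462.98
Overtime pay: 8 × $39.54 × 2 = $632.64
Gross pay = $1,462.98 + $632.64 = $2,095.62
HSA contribution: $144.83
Taxable wages = $2,095.62 − $144.83 = $1,950.79
Federal income tax: $1,950.79 × 0.1275 = $248.73
Social Security tax: $2,095.62 × 0.07 = $146.69
State unemployment insurance (employee share): $2,095.62 × 0.0075 = $15.72
Medicare tax: $2,095.62 × 0.02 = $41.91
Employee stock purchase plan: $108.50
Total deductions = $144.83 + $248.73 + $146.69 + $15.72 + $41.91 + $108.50 = $706.38
Net pay = $2,095.62 − $706.38 = $1,389.24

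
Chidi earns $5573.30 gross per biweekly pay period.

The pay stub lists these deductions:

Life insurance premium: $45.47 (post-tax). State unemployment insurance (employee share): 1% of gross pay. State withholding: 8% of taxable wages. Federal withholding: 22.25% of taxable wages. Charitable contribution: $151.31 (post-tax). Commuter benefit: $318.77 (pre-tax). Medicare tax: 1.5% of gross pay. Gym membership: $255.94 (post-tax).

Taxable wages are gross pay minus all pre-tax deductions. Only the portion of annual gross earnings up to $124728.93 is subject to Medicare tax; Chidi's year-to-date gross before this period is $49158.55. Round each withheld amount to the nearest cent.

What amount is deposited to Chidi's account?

$3072.99

Commuter benefit: $318.77
Taxable wages = $5573.30 − $318.77 = $5254.53
Federal withholding: $5254.53 × 0.2225 = $1169.13
State withholding: $5254.53 × 0.08 = $420.36
Medicare tax: cap not yet reached, full $5573.30 is subject → $5573.30 × 0.015 = $83.60
State unemployment insurance (employee share): $5573.30 × 0.01 = $55.73
Charitable contribution: $151.31
Gym membership: $255.94
Life insurance premium: $45.47
Total deductions = $318.77 + $1169.13 + $420.36 + $83.60 + $55.73 + $151.31 + $255.94 + $45.47 = $2500.31
Net pay = $5573.30 − $2500.31 = $3072.99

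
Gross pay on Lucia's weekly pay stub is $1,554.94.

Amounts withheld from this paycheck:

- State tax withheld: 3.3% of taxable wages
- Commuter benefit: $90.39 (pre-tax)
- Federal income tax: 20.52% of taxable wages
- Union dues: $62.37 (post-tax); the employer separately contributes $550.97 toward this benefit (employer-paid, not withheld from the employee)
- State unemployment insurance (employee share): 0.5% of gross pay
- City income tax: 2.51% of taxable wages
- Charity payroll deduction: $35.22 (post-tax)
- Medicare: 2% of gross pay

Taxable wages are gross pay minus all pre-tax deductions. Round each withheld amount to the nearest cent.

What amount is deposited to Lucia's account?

$942.47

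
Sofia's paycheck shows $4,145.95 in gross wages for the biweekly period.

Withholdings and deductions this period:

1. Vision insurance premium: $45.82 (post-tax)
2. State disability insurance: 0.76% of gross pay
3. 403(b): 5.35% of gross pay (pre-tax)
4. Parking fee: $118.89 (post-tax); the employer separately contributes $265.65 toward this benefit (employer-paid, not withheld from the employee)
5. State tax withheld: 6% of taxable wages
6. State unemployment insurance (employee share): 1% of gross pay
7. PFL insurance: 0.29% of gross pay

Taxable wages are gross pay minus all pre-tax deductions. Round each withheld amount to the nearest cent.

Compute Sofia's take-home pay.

$3,438.99

403(b): $4,145.95 × 0.0535 = $221.81
Taxable wages = $4,145.95 − $221.81 = $3,924.14
State tax withheld: $3,924.14 × 0.06 = $235.45
State unemployment insurance (employee share): $4,145.95 × 0.01 = $41.46
PFL insurance: $4,145.95 × 0.0029 = $12.02
State disability insurance: $4,145.95 × 0.0076 = $31.51
Vision insurance premium: $45.82
Parking fee: $118.89
(Employer's $265.65 toward parking fee is not withheld from the employee.)
Total deductions = $221.81 + $235.45 + $41.46 + $12.02 + $31.51 + $45.82 + $118.89 = $706.96
Net pay = $4,145.95 − $706.96 = $3,438.99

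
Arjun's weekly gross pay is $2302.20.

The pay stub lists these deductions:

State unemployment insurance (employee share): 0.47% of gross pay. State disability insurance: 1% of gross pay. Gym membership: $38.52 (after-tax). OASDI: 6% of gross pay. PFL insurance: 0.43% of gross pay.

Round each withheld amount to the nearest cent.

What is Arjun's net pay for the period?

$2081.81

PFL insurance: $2302.20 × 0.0043 = $9.90
State disability insurance: $2302.20 × 0.01 = $23.02
OASDI: $2302.20 × 0.06 = $138.13
State unemployment insurance (employee share): $2302.20 × 0.0047 = $10.82
Gym membership: $38.52
Total deductions = $9.90 + $23.02 + $138.13 + $10.82 + $38.52 = $220.39
Net pay = $2302.20 − $220.39 = $2081.81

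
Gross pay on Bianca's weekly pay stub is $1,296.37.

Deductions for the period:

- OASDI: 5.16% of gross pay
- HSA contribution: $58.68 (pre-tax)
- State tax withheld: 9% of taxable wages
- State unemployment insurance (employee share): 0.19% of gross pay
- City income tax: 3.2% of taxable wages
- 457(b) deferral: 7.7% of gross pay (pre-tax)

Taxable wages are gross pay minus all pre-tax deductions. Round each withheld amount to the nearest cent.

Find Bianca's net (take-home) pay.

$929.70

457(b) deferral: $1,296.37 × 0.077 = $99.82
HSA contribution: $58.68
Pre-tax total = $99.82 + $58.68 = $158.50
Taxable wages = $1,296.37 − $158.50 = $1,137.87
State tax withheld: $1,137.87 × 0.09 = $102.41
City income tax: $1,137.87 × 0.032 = $36.41
OASDI: $1,296.37 × 0.0516 = $66.89
State unemployment insurance (employee share): $1,296.37 × 0.0019 = $2.46
Total deductions = $99.82 + $58.68 + $102.41 + $36.41 + $66.89 + $2.46 = $366.67
Net pay = $1,296.37 − $366.67 = $929.70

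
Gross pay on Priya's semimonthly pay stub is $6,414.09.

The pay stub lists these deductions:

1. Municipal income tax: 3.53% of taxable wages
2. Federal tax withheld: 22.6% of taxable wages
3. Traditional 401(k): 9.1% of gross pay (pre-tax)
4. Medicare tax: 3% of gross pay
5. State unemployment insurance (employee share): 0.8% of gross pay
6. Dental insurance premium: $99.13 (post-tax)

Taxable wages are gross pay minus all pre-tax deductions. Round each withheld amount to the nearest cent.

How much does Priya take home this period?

Traditional 401(k): $6,414.09 × 0.091 = $583.68
Taxable wages = $6,414.09 − $583.68 = $5,830.41
Federal tax withheld: $5,830.41 × 0.226 = $1,317.67
Municipal income tax: $5,830.41 × 0.0353 = $205.81
State unemployment insurance (employee share): $6,414.09 × 0.008 = $51.31
Medicare tax: $6,414.09 × 0.03 = $192.42
Dental insurance premium: $99.13
Total deductions = $583.68 + $1,317.67 + $205.81 + $51.31 + $192.42 + $99.13 = $2,450.02
Net pay = $6,414.09 − $2,450.02 = $3,964.07

$3,964.07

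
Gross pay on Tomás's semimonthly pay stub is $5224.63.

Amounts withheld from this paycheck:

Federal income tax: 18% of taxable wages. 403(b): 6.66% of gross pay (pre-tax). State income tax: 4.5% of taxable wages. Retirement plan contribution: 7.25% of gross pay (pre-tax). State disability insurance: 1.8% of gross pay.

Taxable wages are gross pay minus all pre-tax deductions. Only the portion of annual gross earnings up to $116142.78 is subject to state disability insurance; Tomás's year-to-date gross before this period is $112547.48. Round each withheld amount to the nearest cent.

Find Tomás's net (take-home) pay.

Retirement plan contribution: $5224.63 × 0.0725 = $378.79
403(b): $5224.63 × 0.0666 = $347.96
Pre-tax total = $378.79 + $347.96 = $726.75
Taxable wages = $5224.63 − $726.75 = $4497.88
Federal income tax: $4497.88 × 0.18 = $809.62
State income tax: $4497.88 × 0.045 = $202.40
State disability insurance: only $116142.78 − $112547.48 = $3595.30 of this check is subject → $3595.30 × 0.018 = $64.72
Total deductions = $378.79 + $347.96 + $809.62 + $202.40 + $64.72 = $1803.49
Net pay = $5224.63 − $1803.49 = $3421.14

$3421.14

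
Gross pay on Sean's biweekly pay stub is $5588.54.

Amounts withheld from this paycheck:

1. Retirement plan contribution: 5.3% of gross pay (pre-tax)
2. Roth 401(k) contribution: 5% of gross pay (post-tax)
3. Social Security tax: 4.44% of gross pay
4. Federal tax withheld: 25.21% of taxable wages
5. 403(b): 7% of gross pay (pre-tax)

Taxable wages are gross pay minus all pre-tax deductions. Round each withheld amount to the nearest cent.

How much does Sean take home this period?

$3138.01

403(b): $5588.54 × 0.07 = $391.20
Retirement plan contribution: $5588.54 × 0.053 = $296.19
Pre-tax total = $391.20 + $296.19 = $687.39
Taxable wages = $5588.54 − $687.39 = $4901.15
Federal tax withheld: $4901.15 × 0.2521 = $1235.58
Social Security tax: $5588.54 × 0.0444 = $248.13
Roth 401(k) contribution: $5588.54 × 0.05 = $279.43
Total deductions = $391.20 + $296.19 + $1235.58 + $248.13 + $279.43 = $2450.53
Net pay = $5588.54 − $2450.53 = $3138.01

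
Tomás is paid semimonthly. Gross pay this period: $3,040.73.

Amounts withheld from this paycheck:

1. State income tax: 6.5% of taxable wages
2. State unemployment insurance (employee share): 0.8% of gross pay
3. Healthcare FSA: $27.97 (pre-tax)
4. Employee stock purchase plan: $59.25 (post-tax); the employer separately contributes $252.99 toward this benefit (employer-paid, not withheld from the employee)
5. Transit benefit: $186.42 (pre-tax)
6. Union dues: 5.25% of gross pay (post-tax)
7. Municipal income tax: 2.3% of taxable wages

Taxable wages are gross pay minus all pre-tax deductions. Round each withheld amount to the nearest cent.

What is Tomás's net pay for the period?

Transit benefit: $186.42
Healthcare FSA: $27.97
Pre-tax total = $186.42 + $27.97 = $214.39
Taxable wages = $3,040.73 − $214.39 = $2,826.34
State income tax: $2,826.34 × 0.065 = $183.71
Municipal income tax: $2,826.34 × 0.023 = $65.01
State unemployment insurance (employee share): $3,040.73 × 0.008 = $24.33
Union dues: $3,040.73 × 0.0525 = $159.64
Employee stock purchase plan: $59.25
(Employer's $252.99 toward employee stock purchase plan is not withheld from the employee.)
Total deductions = $186.42 + $27.97 + $183.71 + $65.01 + $24.33 + $159.64 + $59.25 = $706.33
Net pay = $3,040.73 − $706.33 = $2,334.40

$2,334.40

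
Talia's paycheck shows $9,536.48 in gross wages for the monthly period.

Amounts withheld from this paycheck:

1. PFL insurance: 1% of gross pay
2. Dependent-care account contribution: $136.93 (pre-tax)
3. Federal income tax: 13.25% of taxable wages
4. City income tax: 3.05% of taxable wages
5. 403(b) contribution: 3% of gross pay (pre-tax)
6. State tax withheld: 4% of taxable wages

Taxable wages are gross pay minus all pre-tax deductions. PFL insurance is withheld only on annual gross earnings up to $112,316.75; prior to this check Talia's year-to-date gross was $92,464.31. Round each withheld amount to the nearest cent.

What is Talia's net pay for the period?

403(b) contribution: $9,536.48 × 0.03 = $286.09
Dependent-care account contribution: $136.93
Pre-tax total = $286.09 + $136.93 = $423.02
Taxable wages = $9,536.48 − $423.02 = $9,113.46
Federal income tax: $9,113.46 × 0.1325 = $1,207.53
City income tax: $9,113.46 × 0.0305 = $277.96
State tax withheld: $9,113.46 × 0.04 = $364.54
PFL insurance: cap not yet reached, full $9,536.48 is subject → $9,536.48 × 0.01 = $95.36
Total deductions = $286.09 + $136.93 + $1,207.53 + $277.96 + $364.54 + $95.36 = $2,368.41
Net pay = $9,536.48 − $2,368.41 = $7,168.07

$7,168.07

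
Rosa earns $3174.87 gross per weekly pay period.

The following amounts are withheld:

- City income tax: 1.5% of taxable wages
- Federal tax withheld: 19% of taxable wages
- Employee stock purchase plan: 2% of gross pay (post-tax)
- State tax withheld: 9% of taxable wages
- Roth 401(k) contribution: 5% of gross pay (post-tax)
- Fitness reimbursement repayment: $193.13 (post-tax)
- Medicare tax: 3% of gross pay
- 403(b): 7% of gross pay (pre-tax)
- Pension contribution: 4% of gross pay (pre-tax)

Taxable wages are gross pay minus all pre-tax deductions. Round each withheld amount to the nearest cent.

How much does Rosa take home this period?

$1481.46

Pension contribution: $3174.87 × 0.04 = $126.99
403(b): $3174.87 × 0.07 = $222.24
Pre-tax total = $126.99 + $222.24 = $349.23
Taxable wages = $3174.87 − $349.23 = $2825.64
City income tax: $2825.64 × 0.015 = $42.38
Federal tax withheld: $2825.64 × 0.19 = $536.87
State tax withheld: $2825.64 × 0.09 = $254.31
Medicare tax: $3174.87 × 0.03 = $95.25
Employee stock purchase plan: $3174.87 × 0.02 = $63.50
Roth 401(k) contribution: $3174.87 × 0.05 = $158.74
Fitness reimbursement repayment: $193.13
Total deductions = $126.99 + $222.24 + $42.38 + $536.87 + $254.31 + $95.25 + $63.50 + $158.74 + $193.13 = $1693.41
Net pay = $3174.87 − $1693.41 = $1481.46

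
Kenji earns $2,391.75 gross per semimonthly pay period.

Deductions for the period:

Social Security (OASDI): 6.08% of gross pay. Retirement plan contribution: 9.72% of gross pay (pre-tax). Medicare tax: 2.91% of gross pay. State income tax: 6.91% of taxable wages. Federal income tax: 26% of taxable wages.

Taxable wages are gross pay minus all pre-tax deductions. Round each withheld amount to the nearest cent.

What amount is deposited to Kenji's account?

Retirement plan contribution: $2,391.75 × 0.0972 = $232.48
Taxable wages = $2,391.75 − $232.48 = $2,159.27
State income tax: $2,159.27 × 0.0691 = $149.21
Federal income tax: $2,159.27 × 0.26 = $561.41
Medicare tax: $2,391.75 × 0.0291 = $69.60
Social Security (OASDI): $2,391.75 × 0.0608 = $145.42
Total deductions = $232.48 + $149.21 + $561.41 + $69.60 + $145.42 = $1,158.12
Net pay = $2,391.75 − $1,158.12 = $1,233.63

$1,233.63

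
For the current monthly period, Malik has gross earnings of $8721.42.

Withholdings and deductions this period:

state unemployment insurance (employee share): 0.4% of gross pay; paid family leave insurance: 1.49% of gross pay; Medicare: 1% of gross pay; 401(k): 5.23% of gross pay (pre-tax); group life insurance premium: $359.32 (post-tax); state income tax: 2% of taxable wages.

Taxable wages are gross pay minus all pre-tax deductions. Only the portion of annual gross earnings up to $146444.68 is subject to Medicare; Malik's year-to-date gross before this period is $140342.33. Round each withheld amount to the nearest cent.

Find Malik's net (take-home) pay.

401(k): $8721.42 × 0.0523 = $456.13
Taxable wages = $8721.42 − $456.13 = $8265.29
State income tax: $8265.29 × 0.02 = $165.31
State unemployment insurance (employee share): $8721.42 × 0.004 = $34.89
Paid family leave insurance: $8721.42 × 0.0149 = $129.95
Medicare: only $146444.68 − $140342.33 = $6102.35 of this check is subject → $6102.35 × 0.01 = $61.02
Group life insurance premium: $359.32
Total deductions = $456.13 + $165.31 + $34.89 + $129.95 + $61.02 + $359.32 = $1206.62
Net pay = $8721.42 − $1206.62 = $7514.80

$7514.80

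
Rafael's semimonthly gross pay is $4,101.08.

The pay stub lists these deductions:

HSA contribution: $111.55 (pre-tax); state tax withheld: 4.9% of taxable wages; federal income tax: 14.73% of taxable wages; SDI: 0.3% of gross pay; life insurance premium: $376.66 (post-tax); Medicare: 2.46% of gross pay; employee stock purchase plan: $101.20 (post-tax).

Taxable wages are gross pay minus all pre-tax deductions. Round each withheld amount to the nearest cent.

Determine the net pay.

$2,615.33

HSA contribution: $111.55
Taxable wages = $4,101.08 − $111.55 = $3,989.53
State tax withheld: $3,989.53 × 0.049 = $195.49
Federal income tax: $3,989.53 × 0.1473 = $587.66
SDI: $4,101.08 × 0.003 = $12.30
Medicare: $4,101.08 × 0.0246 = $100.89
Employee stock purchase plan: $101.20
Life insurance premium: $376.66
Total deductions = $111.55 + $195.49 + $587.66 + $12.30 + $100.89 + $101.20 + $376.66 = $1,485.75
Net pay = $4,101.08 − $1,485.75 = $2,615.33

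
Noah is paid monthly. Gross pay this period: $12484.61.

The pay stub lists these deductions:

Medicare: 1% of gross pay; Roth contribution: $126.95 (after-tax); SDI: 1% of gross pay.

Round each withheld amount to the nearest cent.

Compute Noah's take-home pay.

Medicare: $12484.61 × 0.01 = $124.85
SDI: $12484.61 × 0.01 = $124.85
Roth contribution: $126.95
Total deductions = $124.85 + $124.85 + $126.95 = $376.65
Net pay = $12484.61 − $376.65 = $12107.96

$12107.96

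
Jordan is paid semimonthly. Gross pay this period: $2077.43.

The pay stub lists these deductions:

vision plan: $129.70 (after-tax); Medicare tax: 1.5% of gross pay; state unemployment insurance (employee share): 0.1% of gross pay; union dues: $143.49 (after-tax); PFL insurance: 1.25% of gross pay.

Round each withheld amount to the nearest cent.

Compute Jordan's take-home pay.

$1745.03

PFL insurance: $2077.43 × 0.0125 = $25.97
State unemployment insurance (employee share): $2077.43 × 0.001 = $2.08
Medicare tax: $2077.43 × 0.015 = $31.16
Vision plan: $129.70
Union dues: $143.49
Total deductions = $25.97 + $2.08 + $31.16 + $129.70 + $143.49 = $332.40
Net pay = $2077.43 − $332.40 = $1745.03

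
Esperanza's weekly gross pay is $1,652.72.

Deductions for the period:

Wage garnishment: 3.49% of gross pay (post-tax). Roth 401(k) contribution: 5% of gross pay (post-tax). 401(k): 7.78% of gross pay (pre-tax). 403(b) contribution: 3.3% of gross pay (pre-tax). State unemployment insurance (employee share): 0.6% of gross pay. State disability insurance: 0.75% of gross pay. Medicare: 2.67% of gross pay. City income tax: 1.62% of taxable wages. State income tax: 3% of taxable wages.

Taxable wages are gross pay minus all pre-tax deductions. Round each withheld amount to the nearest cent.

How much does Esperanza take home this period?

$1,194.93

403(b) contribution: $1,652.72 × 0.033 = $54.54
401(k): $1,652.72 × 0.0778 = $128.58
Pre-tax total = $54.54 + $128.58 = $183.12
Taxable wages = $1,652.72 − $183.12 = $1,469.60
City income tax: $1,469.60 × 0.0162 = $23.81
State income tax: $1,469.60 × 0.03 = $44.09
State unemployment insurance (employee share): $1,652.72 × 0.006 = $9.92
Medicare: $1,652.72 × 0.0267 = $44.13
State disability insurance: $1,652.72 × 0.0075 = $12.40
Wage garnishment: $1,652.72 × 0.0349 = $57.68
Roth 401(k) contribution: $1,652.72 × 0.05 = $82.64
Total deductions = $54.54 + $128.58 + $23.81 + $44.09 + $9.92 + $44.13 + $12.40 + $57.68 + $82.64 = $457.79
Net pay = $1,652.72 − $457.79 = $1,194.93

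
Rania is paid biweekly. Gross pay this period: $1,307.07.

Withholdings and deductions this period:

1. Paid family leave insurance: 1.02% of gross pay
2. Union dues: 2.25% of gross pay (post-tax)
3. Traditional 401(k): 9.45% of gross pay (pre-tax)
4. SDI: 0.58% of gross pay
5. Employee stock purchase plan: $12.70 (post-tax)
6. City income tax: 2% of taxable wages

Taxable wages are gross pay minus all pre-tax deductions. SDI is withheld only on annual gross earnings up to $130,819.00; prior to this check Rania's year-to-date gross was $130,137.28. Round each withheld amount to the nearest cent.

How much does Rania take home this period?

Traditional 401(k): $1,307.07 × 0.0945 = $123.52
Taxable wages = $1,307.07 − $123.52 = $1,183.55
City income tax: $1,183.55 × 0.02 = $23.67
Paid family leave insurance: $1,307.07 × 0.0102 = $13.33
SDI: only $130,819.00 − $130,137.28 = $681.72 of this check is subject → $681.72 × 0.0058 = $3.95
Employee stock purchase plan: $12.70
Union dues: $1,307.07 × 0.0225 = $29.41
Total deductions = $123.52 + $23.67 + $13.33 + $3.95 + $12.70 + $29.41 = $206.58
Net pay = $1,307.07 − $206.58 = $1,100.49

$1,100.49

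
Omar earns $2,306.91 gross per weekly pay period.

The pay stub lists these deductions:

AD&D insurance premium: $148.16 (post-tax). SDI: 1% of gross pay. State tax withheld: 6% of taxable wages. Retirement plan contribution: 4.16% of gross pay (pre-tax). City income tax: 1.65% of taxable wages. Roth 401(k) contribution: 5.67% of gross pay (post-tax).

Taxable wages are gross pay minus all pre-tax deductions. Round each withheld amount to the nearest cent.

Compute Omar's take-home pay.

Retirement plan contribution: $2,306.91 × 0.0416 = $95.97
Taxable wages = $2,306.91 − $95.97 = $2,210.94
City income tax: $2,210.94 × 0.0165 = $36.48
State tax withheld: $2,210.94 × 0.06 = $132.66
SDI: $2,306.91 × 0.01 = $23.07
Roth 401(k) contribution: $2,306.91 × 0.0567 = $130.80
AD&D insurance premium: $148.16
Total deductions = $95.97 + $36.48 + $132.66 + $23.07 + $130.80 + $148.16 = $567.14
Net pay = $2,306.91 − $567.14 = $1,739.77

$1,739.77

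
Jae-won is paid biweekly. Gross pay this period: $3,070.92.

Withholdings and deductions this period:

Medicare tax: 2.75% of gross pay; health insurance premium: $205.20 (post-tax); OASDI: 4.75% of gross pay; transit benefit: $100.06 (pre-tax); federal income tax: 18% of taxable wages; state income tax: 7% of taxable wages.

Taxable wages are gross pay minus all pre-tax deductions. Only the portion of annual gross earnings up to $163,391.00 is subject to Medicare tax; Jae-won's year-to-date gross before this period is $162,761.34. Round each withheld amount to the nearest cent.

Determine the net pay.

$1,859.76

Transit benefit: $100.06
Taxable wages = $3,070.92 − $100.06 = $2,970.86
State income tax: $2,970.86 × 0.07 = $207.96
Federal income tax: $2,970.86 × 0.18 = $534.75
OASDI: $3,070.92 × 0.0475 = $145.87
Medicare tax: only $163,391.00 − $162,761.34 = $629.66 of this check is subject → $629.66 × 0.0275 = $17.32
Health insurance premium: $205.20
Total deductions = $100.06 + $207.96 + $534.75 + $145.87 + $17.32 + $205.20 = $1,211.16
Net pay = $3,070.92 − $1,211.16 = $1,859.76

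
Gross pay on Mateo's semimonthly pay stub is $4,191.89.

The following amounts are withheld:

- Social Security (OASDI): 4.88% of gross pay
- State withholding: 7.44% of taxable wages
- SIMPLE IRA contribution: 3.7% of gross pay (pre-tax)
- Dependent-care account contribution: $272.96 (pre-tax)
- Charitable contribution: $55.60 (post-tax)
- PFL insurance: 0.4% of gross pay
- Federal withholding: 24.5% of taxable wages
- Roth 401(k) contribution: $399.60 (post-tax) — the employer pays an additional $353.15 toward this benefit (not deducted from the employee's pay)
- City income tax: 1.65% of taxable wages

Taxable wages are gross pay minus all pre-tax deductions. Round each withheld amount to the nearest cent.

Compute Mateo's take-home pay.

SIMPLE IRA contribution: $4,191.89 × 0.037 = $155.10
Dependent-care account contribution: $272.96
Pre-tax total = $155.10 + $272.96 = $428.06
Taxable wages = $4,191.89 − $428.06 = $3,763.83
City income tax: $3,763.83 × 0.0165 = $62.10
Federal withholding: $3,763.83 × 0.245 = $922.14
State withholding: $3,763.83 × 0.0744 = $280.03
Social Security (OASDI): $4,191.89 × 0.0488 = $204.56
PFL insurance: $4,191.89 × 0.004 = $16.77
Roth 401(k) contribution: $399.60
Charitable contribution: $55.60
(Employer's $353.15 toward Roth 401(k) contribution is not withheld from the employee.)
Total deductions = $155.10 + $272.96 + $62.10 + $922.14 + $280.03 + $204.56 + $16.77 + $399.60 + $55.60 = $2,368.86
Net pay = $4,191.89 − $2,368.86 = $1,823.03

$1,823.03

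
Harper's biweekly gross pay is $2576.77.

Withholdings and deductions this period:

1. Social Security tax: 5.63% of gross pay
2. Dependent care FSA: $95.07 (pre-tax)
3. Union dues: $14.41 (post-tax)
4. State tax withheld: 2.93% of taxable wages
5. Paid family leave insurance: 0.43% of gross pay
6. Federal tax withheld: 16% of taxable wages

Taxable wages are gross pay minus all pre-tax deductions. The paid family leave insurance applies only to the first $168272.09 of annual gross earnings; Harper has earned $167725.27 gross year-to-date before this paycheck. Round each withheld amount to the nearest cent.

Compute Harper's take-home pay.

$1850.09

Dependent care FSA: $95.07
Taxable wages = $2576.77 − $95.07 = $2481.70
Federal tax withheld: $2481.70 × 0.16 = $397.07
State tax withheld: $2481.70 × 0.0293 = $72.71
Social Security tax: $2576.77 × 0.0563 = $145.07
Paid family leave insurance: only $168272.09 − $167725.27 = $546.82 of this check is subject → $546.82 × 0.0043 = $2.35
Union dues: $14.41
Total deductions = $95.07 + $397.07 + $72.71 + $145.07 + $2.35 + $14.41 = $726.68
Net pay = $2576.77 − $726.68 = $1850.09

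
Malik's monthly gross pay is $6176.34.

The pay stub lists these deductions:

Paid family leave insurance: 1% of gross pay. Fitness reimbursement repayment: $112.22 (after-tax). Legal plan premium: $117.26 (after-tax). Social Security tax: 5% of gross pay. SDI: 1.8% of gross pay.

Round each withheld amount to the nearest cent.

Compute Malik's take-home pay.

$5465.11

Social Security tax: $6176.34 × 0.05 = $308.82
SDI: $6176.34 × 0.018 = $111.17
Paid family leave insurance: $6176.34 × 0.01 = $61.76
Legal plan premium: $117.26
Fitness reimbursement repayment: $112.22
Total deductions = $308.82 + $111.17 + $61.76 + $117.26 + $112.22 = $711.23
Net pay = $6176.34 − $711.23 = $5465.11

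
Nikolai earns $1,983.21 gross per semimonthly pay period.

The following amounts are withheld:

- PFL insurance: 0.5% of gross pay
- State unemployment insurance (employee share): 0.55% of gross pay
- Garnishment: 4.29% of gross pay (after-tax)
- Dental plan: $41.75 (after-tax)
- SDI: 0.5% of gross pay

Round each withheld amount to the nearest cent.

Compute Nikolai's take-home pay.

$1,825.63

SDI: $1,983.21 × 0.005 = $9.92
PFL insurance: $1,983.21 × 0.005 = $9.92
State unemployment insurance (employee share): $1,983.21 × 0.0055 = $10.91
Dental plan: $41.75
Garnishment: $1,983.21 × 0.0429 = $85.08
Total deductions = $9.92 + $9.92 + $10.91 + $41.75 + $85.08 = $157.58
Net pay = $1,983.21 − $157.58 = $1,825.63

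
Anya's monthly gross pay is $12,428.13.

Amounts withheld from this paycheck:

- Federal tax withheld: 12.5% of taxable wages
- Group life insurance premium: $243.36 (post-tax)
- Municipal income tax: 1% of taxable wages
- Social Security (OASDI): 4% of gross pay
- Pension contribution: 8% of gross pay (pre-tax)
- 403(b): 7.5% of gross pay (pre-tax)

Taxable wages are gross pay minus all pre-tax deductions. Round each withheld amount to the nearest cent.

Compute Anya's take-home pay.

403(b): $12,428.13 × 0.075 = $932.11
Pension contribution: $12,428.13 × 0.08 = $994.25
Pre-tax total = $932.11 + $994.25 = $1,926.36
Taxable wages = $12,428.13 − $1,926.36 = $10,501.77
Municipal income tax: $10,501.77 × 0.01 = $105.02
Federal tax withheld: $10,501.77 × 0.125 = $1,312.72
Social Security (OASDI): $12,428.13 × 0.04 = $497.13
Group life insurance premium: $243.36
Total deductions = $932.11 + $994.25 + $105.02 + $1,312.72 + $497.13 + $243.36 = $4,084.59
Net pay = $12,428.13 − $4,084.59 = $8,343.54

$8,343.54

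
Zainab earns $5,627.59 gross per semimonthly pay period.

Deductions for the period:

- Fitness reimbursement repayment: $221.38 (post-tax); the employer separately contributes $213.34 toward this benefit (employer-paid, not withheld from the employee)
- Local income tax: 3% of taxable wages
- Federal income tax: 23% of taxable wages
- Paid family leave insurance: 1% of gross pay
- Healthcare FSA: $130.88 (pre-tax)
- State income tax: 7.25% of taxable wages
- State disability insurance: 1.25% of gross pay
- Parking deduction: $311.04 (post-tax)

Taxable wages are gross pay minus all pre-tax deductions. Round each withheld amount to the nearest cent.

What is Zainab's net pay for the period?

Healthcare FSA: $130.88
Taxable wages = $5,627.59 − $130.88 = $5,496.71
Federal income tax: $5,496.71 × 0.23 = $1,264.24
Local income tax: $5,496.71 × 0.03 = $164.90
State income tax: $5,496.71 × 0.0725 = $398.51
Paid family leave insurance: $5,627.59 × 0.01 = $56.28
State disability insurance: $5,627.59 × 0.0125 = $70.34
Fitness reimbursement repayment: $221.38
Parking deduction: $311.04
(Employer's $213.34 toward fitness reimbursement repayment is not withheld from the employee.)
Total deductions = $130.88 + $1,264.24 + $164.90 + $398.51 + $56.28 + $70.34 + $221.38 + $311.04 = $2,617.57
Net pay = $5,627.59 − $2,617.57 = $3,010.02

$3,010.02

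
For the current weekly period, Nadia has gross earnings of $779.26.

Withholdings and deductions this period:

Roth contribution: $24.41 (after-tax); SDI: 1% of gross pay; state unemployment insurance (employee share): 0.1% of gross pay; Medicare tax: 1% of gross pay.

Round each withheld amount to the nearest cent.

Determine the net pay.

State unemployment insurance (employee share): $779.26 × 0.001 = $0.78
Medicare tax: $779.26 × 0.01 = $7.79
SDI: $779.26 × 0.01 = $7.79
Roth contribution: $24.41
Total deductions = $0.78 + $7.79 + $7.79 + $24.41 = $40.77
Net pay = $779.26 − $40.77 = $738.49

$738.49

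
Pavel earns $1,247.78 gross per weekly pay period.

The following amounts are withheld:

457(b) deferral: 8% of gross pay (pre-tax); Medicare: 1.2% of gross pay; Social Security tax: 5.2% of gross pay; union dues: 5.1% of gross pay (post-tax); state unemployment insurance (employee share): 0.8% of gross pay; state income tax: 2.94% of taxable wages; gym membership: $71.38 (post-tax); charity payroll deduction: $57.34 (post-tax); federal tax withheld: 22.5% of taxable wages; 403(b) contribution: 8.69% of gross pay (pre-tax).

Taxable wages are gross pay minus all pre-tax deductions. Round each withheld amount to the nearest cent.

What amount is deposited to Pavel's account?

$492.89

403(b) contribution: $1,247.78 × 0.0869 = $108.43
457(b) deferral: $1,247.78 × 0.08 = $99.82
Pre-tax total = $108.43 + $99.82 = $208.25
Taxable wages = $1,247.78 − $208.25 = $1,039.53
Federal tax withheld: $1,039.53 × 0.225 = $233.89
State income tax: $1,039.53 × 0.0294 = $30.56
State unemployment insurance (employee share): $1,247.78 × 0.008 = $9.98
Social Security tax: $1,247.78 × 0.052 = $64.88
Medicare: $1,247.78 × 0.012 = $14.97
Union dues: $1,247.78 × 0.051 = $63.64
Gym membership: $71.38
Charity payroll deduction: $57.34
Total deductions = $108.43 + $99.82 + $233.89 + $30.56 + $9.98 + $64.88 + $14.97 + $63.64 + $71.38 + $57.34 = $754.89
Net pay = $1,247.78 − $754.89 = $492.89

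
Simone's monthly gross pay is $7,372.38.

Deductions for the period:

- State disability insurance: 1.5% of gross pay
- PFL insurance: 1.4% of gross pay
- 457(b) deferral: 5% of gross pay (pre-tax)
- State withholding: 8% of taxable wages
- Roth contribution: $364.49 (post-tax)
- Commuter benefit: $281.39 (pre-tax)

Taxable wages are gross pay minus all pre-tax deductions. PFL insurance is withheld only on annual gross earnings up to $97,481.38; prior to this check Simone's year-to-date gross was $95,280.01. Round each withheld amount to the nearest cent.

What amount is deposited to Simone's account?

457(b) deferral: $7,372.38 × 0.05 = $368.62
Commuter benefit: $281.39
Pre-tax total = $368.62 + $281.39 = $650.01
Taxable wages = $7,372.38 − $650.01 = $6,722.37
State withholding: $6,722.37 × 0.08 = $537.79
PFL insurance: only $97,481.38 − $95,280.01 = $2,201.37 of this check is subject → $2,201.37 × 0.014 = $30.82
State disability insurance: $7,372.38 × 0.015 = $110.59
Roth contribution: $364.49
Total deductions = $368.62 + $281.39 + $537.79 + $30.82 + $110.59 + $364.49 = $1,693.70
Net pay = $7,372.38 − $1,693.70 = $5,678.68

$5,678.68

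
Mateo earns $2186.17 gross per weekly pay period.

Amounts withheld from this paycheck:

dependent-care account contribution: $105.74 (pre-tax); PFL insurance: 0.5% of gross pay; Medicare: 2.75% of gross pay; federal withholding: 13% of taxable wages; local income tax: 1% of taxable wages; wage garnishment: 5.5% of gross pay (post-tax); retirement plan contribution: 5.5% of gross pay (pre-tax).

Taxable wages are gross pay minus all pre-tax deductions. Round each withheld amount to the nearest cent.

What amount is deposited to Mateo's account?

$1494.48

Dependent-care account contribution: $105.74
Retirement plan contribution: $2186.17 × 0.055 = $120.24
Pre-tax total = $105.74 + $120.24 = $225.98
Taxable wages = $2186.17 − $225.98 = $1960.19
Federal withholding: $1960.19 × 0.13 = $254.82
Local income tax: $1960.19 × 0.01 = $19.60
Medicare: $2186.17 × 0.0275 = $60.12
PFL insurance: $2186.17 × 0.005 = $10.93
Wage garnishment: $2186.17 × 0.055 = $120.24
Total deductions = $105.74 + $120.24 + $254.82 + $19.60 + $60.12 + $10.93 + $120.24 = $691.69
Net pay = $2186.17 − $691.69 = $1494.48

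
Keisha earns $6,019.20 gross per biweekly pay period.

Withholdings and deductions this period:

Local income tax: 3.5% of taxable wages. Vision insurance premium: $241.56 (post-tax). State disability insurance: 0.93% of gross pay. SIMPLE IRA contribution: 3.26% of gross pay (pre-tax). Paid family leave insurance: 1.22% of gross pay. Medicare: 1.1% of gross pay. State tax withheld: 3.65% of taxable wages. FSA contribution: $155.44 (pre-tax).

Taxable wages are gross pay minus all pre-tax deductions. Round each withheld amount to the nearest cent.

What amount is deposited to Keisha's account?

SIMPLE IRA contribution: $6,019.20 × 0.0326 = $196.23
FSA contribution: $155.44
Pre-tax total = $196.23 + $155.44 = $351.67
Taxable wages = $6,019.20 − $351.67 = $5,667.53
Local income tax: $5,667.53 × 0.035 = $198.36
State tax withheld: $5,667.53 × 0.0365 = $206.86
Medicare: $6,019.20 × 0.011 = $66.21
Paid family leave insurance: $6,019.20 × 0.0122 = $73.43
State disability insurance: $6,019.20 × 0.0093 = $55.98
Vision insurance premium: $241.56
Total deductions = $196.23 + $155.44 + $198.36 + $206.86 + $66.21 + $73.43 + $55.98 + $241.56 = $1,194.07
Net pay = $6,019.20 − $1,194.07 = $4,825.13

$4,825.13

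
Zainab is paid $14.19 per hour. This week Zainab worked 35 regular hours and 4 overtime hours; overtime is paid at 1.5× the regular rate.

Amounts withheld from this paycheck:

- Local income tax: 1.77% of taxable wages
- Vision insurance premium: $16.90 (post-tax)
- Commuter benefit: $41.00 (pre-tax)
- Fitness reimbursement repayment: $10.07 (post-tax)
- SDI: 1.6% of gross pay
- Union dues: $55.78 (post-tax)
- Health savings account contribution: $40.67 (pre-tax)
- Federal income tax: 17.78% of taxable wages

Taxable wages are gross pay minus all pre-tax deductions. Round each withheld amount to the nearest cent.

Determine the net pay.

Regular pay: 35 × $14.19 = $496.65
Overtime pay: 4 × $14.19 × 1.5 = $85.14
Gross pay = $496.65 + $85.14 = $581.79
Commuter benefit: $41.00
Health savings account contribution: $40.67
Pre-tax total = $41.00 + $40.67 = $81.67
Taxable wages = $581.79 − $81.67 = $500.12
Local income tax: $500.12 × 0.0177 = $8.85
Federal income tax: $500.12 × 0.1778 = $88.92
SDI: $581.79 × 0.016 = $9.31
Fitness reimbursement repayment: $10.07
Union dues: $55.78
Vision insurance premium: $16.90
Total deductions = $41.00 + $40.67 + $8.85 + $88.92 + $9.31 + $10.07 + $55.78 + $16.90 = $271.50
Net pay = $581.79 − $271.50 = $310.29

$310.29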